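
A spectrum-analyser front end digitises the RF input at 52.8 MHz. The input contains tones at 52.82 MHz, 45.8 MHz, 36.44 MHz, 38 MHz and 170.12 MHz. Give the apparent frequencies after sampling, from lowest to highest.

0.02 MHz, 7 MHz, 11.72 MHz, 14.8 MHz, 16.36 MHz

fs/2 = 26.4 MHz.
52.82 MHz mod fs = 0.02 MHz.
0.02 MHz ≤ fs/2 = 26.4 MHz, appears at 0.02 MHz.
45.8 MHz > fs/2 = 26.4 MHz, folds to fs − 45.8 MHz = 7 MHz.
36.44 MHz > fs/2 = 26.4 MHz, folds to fs − 36.44 MHz = 16.36 MHz.
38 MHz > fs/2 = 26.4 MHz, folds to fs − 38 MHz = 14.8 MHz.
170.12 MHz mod fs = 11.72 MHz.
11.72 MHz ≤ fs/2 = 26.4 MHz, appears at 11.72 MHz.
Distinct values: {0.02 MHz, 7 MHz, 11.72 MHz, 14.8 MHz, 16.36 MHz}.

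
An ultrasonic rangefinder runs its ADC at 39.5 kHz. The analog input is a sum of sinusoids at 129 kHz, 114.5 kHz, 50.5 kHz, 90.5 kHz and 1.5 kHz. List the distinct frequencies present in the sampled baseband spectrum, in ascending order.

fs/2 = 19.75 kHz.
129 kHz mod fs = 10.5 kHz.
10.5 kHz ≤ fs/2 = 19.75 kHz, appears at 10.5 kHz.
114.5 kHz mod fs = 35.5 kHz.
35.5 kHz > fs/2 = 19.75 kHz, folds to fs − 35.5 kHz = 4 kHz.
50.5 kHz mod fs = 11 kHz.
11 kHz ≤ fs/2 = 19.75 kHz, appears at 11 kHz.
90.5 kHz mod fs = 11.5 kHz.
11.5 kHz ≤ fs/2 = 19.75 kHz, appears at 11.5 kHz.
1.5 kHz ≤ fs/2 = 19.75 kHz, passes unchanged.
Distinct values: {1.5 kHz, 4 kHz, 10.5 kHz, 11 kHz, 11.5 kHz}.

1.5 kHz, 4 kHz, 10.5 kHz, 11 kHz, 11.5 kHz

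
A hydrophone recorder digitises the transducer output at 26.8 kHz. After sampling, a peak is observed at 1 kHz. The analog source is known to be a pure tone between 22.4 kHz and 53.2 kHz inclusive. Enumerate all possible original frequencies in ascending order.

25.8 kHz, 27.8 kHz, 52.6 kHz

Frequencies that alias to 1 kHz are k·fs ± 1 kHz for integer k ≥ 0.
k=0: 1 kHz.
k=1: 25.8 kHz, 27.8 kHz.
k=2: 52.6 kHz, 54.6 kHz.
k=3: 79.4 kHz, 81.4 kHz.
Within [22.4 kHz, 53.2 kHz]: 25.8 kHz, 27.8 kHz, 52.6 kHz.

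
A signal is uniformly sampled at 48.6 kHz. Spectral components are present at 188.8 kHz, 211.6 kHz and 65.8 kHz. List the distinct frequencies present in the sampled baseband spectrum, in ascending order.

5.6 kHz, 17.2 kHz

fs/2 = 24.3 kHz.
188.8 kHz mod fs = 43 kHz.
43 kHz > fs/2 = 24.3 kHz, folds to fs − 43 kHz = 5.6 kHz.
211.6 kHz mod fs = 17.2 kHz.
17.2 kHz ≤ fs/2 = 24.3 kHz, appears at 17.2 kHz.
65.8 kHz mod fs = 17.2 kHz.
17.2 kHz ≤ fs/2 = 24.3 kHz, appears at 17.2 kHz.
Distinct values: {5.6 kHz, 17.2 kHz}.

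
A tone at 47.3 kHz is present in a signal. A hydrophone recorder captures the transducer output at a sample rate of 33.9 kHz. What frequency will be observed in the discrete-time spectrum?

47.3 kHz mod fs = 13.4 kHz.
13.4 kHz ≤ fs/2 = 16.95 kHz, appears at 13.4 kHz.

13.4 kHz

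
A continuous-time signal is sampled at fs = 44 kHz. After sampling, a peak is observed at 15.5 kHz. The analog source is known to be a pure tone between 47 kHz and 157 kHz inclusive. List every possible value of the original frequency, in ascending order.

Frequencies that alias to 15.5 kHz are k·fs ± 15.5 kHz for integer k ≥ 0.
k=0: 15.5 kHz.
k=1: 28.5 kHz, 59.5 kHz.
k=2: 72.5 kHz, 103.5 kHz.
k=3: 116.5 kHz, 147.5 kHz.
k=4: 160.5 kHz, 191.5 kHz.
Within [47 kHz, 157 kHz]: 59.5 kHz, 72.5 kHz, 103.5 kHz, 116.5 kHz, 147.5 kHz.

59.5 kHz, 72.5 kHz, 103.5 kHz, 116.5 kHz, 147.5 kHz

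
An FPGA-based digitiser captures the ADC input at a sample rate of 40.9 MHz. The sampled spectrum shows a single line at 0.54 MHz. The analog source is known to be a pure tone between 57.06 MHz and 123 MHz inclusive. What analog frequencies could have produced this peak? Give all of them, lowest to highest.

81.26 MHz, 82.34 MHz, 122.16 MHz

Frequencies that alias to 0.54 MHz are k·fs ± 0.54 MHz for integer k ≥ 0.
k=0: 0.54 MHz.
k=1: 40.36 MHz, 41.44 MHz.
k=2: 81.26 MHz, 82.34 MHz.
k=3: 122.16 MHz, 123.24 MHz.
k=4: 163.06 MHz, 164.14 MHz.
Within [57.06 MHz, 123 MHz]: 81.26 MHz, 82.34 MHz, 122.16 MHz.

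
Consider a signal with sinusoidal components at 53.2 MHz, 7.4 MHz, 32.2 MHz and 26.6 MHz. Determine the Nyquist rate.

Highest-frequency component: 53.2 MHz.
Nyquist rate = 2 × 53.2 MHz = 106.4 MHz.

106.4 MHz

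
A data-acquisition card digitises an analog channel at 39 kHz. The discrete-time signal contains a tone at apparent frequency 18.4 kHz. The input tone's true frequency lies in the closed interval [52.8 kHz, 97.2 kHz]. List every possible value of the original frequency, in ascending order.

57.4 kHz, 59.6 kHz, 96.4 kHz

Frequencies that alias to 18.4 kHz are k·fs ± 18.4 kHz for integer k ≥ 0.
k=0: 18.4 kHz.
k=1: 20.6 kHz, 57.4 kHz.
k=2: 59.6 kHz, 96.4 kHz.
k=3: 98.6 kHz, 135.4 kHz.
Within [52.8 kHz, 97.2 kHz]: 57.4 kHz, 59.6 kHz, 96.4 kHz.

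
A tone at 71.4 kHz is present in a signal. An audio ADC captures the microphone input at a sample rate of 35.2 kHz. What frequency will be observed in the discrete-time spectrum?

71.4 kHz mod fs = 1 kHz.
1 kHz ≤ fs/2 = 17.6 kHz, appears at 1 kHz.

1 kHz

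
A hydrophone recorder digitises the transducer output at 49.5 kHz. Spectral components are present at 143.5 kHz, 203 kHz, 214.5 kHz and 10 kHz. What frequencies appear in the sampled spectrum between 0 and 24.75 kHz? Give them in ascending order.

fs/2 = 24.75 kHz.
143.5 kHz mod fs = 44.5 kHz.
44.5 kHz > fs/2 = 24.75 kHz, folds to fs − 44.5 kHz = 5 kHz.
203 kHz mod fs = 5 kHz.
5 kHz ≤ fs/2 = 24.75 kHz, appears at 5 kHz.
214.5 kHz mod fs = 16.5 kHz.
16.5 kHz ≤ fs/2 = 24.75 kHz, appears at 16.5 kHz.
10 kHz ≤ fs/2 = 24.75 kHz, passes unchanged.
Distinct values: {5 kHz, 10 kHz, 16.5 kHz}.

5 kHz, 10 kHz, 16.5 kHz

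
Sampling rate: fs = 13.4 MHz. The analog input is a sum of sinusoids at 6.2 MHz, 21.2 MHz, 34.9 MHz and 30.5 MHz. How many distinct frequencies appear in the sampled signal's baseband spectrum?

4

fs/2 = 6.7 MHz.
6.2 MHz ≤ fs/2 = 6.7 MHz, passes unchanged.
21.2 MHz mod fs = 7.8 MHz.
7.8 MHz > fs/2 = 6.7 MHz, folds to fs − 7.8 MHz = 5.6 MHz.
34.9 MHz mod fs = 8.1 MHz.
8.1 MHz > fs/2 = 6.7 MHz, folds to fs − 8.1 MHz = 5.3 MHz.
30.5 MHz mod fs = 3.7 MHz.
3.7 MHz ≤ fs/2 = 6.7 MHz, appears at 3.7 MHz.
Distinct values: {3.7 MHz, 5.3 MHz, 5.6 MHz, 6.2 MHz} → 4.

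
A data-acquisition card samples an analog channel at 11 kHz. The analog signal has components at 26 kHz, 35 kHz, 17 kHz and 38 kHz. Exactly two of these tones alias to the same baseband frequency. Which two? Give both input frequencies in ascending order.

17 kHz, 38 kHz

fs/2 = 5.5 kHz.
26 kHz mod fs = 4 kHz.
4 kHz ≤ fs/2 = 5.5 kHz, appears at 4 kHz.
35 kHz mod fs = 2 kHz.
2 kHz ≤ fs/2 = 5.5 kHz, appears at 2 kHz.
17 kHz mod fs = 6 kHz.
6 kHz > fs/2 = 5.5 kHz, folds to fs − 6 kHz = 5 kHz.
38 kHz mod fs = 5 kHz.
5 kHz ≤ fs/2 = 5.5 kHz, appears at 5 kHz.
17 kHz and 38 kHz both map to 5 kHz.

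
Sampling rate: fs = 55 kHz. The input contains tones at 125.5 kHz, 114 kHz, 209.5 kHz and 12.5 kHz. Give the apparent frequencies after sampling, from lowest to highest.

fs/2 = 27.5 kHz.
125.5 kHz mod fs = 15.5 kHz.
15.5 kHz ≤ fs/2 = 27.5 kHz, appears at 15.5 kHz.
114 kHz mod fs = 4 kHz.
4 kHz ≤ fs/2 = 27.5 kHz, appears at 4 kHz.
209.5 kHz mod fs = 44.5 kHz.
44.5 kHz > fs/2 = 27.5 kHz, folds to fs − 44.5 kHz = 10.5 kHz.
12.5 kHz ≤ fs/2 = 27.5 kHz, passes unchanged.
Distinct values: {4 kHz, 10.5 kHz, 12.5 kHz, 15.5 kHz}.

4 kHz, 10.5 kHz, 12.5 kHz, 15.5 kHz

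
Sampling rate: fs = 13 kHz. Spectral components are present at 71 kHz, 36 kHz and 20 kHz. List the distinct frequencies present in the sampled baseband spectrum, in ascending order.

fs/2 = 6.5 kHz.
71 kHz mod fs = 6 kHz.
6 kHz ≤ fs/2 = 6.5 kHz, appears at 6 kHz.
36 kHz mod fs = 10 kHz.
10 kHz > fs/2 = 6.5 kHz, folds to fs − 10 kHz = 3 kHz.
20 kHz mod fs = 7 kHz.
7 kHz > fs/2 = 6.5 kHz, folds to fs − 7 kHz = 6 kHz.
Distinct values: {3 kHz, 6 kHz}.

3 kHz, 6 kHz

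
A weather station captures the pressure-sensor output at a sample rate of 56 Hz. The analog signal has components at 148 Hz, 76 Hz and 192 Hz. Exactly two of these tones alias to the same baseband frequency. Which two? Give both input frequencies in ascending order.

76 Hz, 148 Hz

fs/2 = 28 Hz.
148 Hz mod fs = 36 Hz.
36 Hz > fs/2 = 28 Hz, folds to fs − 36 Hz = 20 Hz.
76 Hz mod fs = 20 Hz.
20 Hz ≤ fs/2 = 28 Hz, appears at 20 Hz.
192 Hz mod fs = 24 Hz.
24 Hz ≤ fs/2 = 28 Hz, appears at 24 Hz.
76 Hz and 148 Hz both map to 20 Hz.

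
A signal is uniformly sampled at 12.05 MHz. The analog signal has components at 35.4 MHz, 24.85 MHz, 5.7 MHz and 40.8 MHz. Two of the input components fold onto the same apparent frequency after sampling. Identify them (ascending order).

24.85 MHz, 35.4 MHz

fs/2 = 6.025 MHz.
35.4 MHz mod fs = 11.3 MHz.
11.3 MHz > fs/2 = 6.025 MHz, folds to fs − 11.3 MHz = 0.75 MHz.
24.85 MHz mod fs = 0.75 MHz.
0.75 MHz ≤ fs/2 = 6.025 MHz, appears at 0.75 MHz.
5.7 MHz ≤ fs/2 = 6.025 MHz, passes unchanged.
40.8 MHz mod fs = 4.65 MHz.
4.65 MHz ≤ fs/2 = 6.025 MHz, appears at 4.65 MHz.
24.85 MHz and 35.4 MHz both map to 0.75 MHz.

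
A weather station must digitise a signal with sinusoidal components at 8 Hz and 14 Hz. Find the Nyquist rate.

28 Hz

Highest-frequency component: 14 Hz.
Nyquist rate = 2 × 14 Hz = 28 Hz.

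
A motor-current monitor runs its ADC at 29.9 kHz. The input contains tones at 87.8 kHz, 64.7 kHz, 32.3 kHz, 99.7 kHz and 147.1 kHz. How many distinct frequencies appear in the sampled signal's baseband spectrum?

fs/2 = 14.95 kHz.
87.8 kHz mod fs = 28 kHz.
28 kHz > fs/2 = 14.95 kHz, folds to fs − 28 kHz = 1.9 kHz.
64.7 kHz mod fs = 4.9 kHz.
4.9 kHz ≤ fs/2 = 14.95 kHz, appears at 4.9 kHz.
32.3 kHz mod fs = 2.4 kHz.
2.4 kHz ≤ fs/2 = 14.95 kHz, appears at 2.4 kHz.
99.7 kHz mod fs = 10 kHz.
10 kHz ≤ fs/2 = 14.95 kHz, appears at 10 kHz.
147.1 kHz mod fs = 27.5 kHz.
27.5 kHz > fs/2 = 14.95 kHz, folds to fs − 27.5 kHz = 2.4 kHz.
Distinct values: {1.9 kHz, 2.4 kHz, 4.9 kHz, 10 kHz} → 4.

4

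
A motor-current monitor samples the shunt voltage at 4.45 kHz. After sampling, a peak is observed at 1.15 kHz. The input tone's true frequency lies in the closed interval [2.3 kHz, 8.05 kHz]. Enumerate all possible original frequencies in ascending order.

3.3 kHz, 5.6 kHz, 7.75 kHz

Frequencies that alias to 1.15 kHz are k·fs ± 1.15 kHz for integer k ≥ 0.
k=0: 1.15 kHz.
k=1: 3.3 kHz, 5.6 kHz.
k=2: 7.75 kHz, 10.05 kHz.
k=3: 12.2 kHz, 14.5 kHz.
Within [2.3 kHz, 8.05 kHz]: 3.3 kHz, 5.6 kHz, 7.75 kHz.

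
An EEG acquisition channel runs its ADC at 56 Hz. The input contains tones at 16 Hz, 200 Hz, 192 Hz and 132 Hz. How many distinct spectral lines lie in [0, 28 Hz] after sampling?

3

fs/2 = 28 Hz.
16 Hz ≤ fs/2 = 28 Hz, passes unchanged.
200 Hz mod fs = 32 Hz.
32 Hz > fs/2 = 28 Hz, folds to fs − 32 Hz = 24 Hz.
192 Hz mod fs = 24 Hz.
24 Hz ≤ fs/2 = 28 Hz, appears at 24 Hz.
132 Hz mod fs = 20 Hz.
20 Hz ≤ fs/2 = 28 Hz, appears at 20 Hz.
Distinct values: {16 Hz, 20 Hz, 24 Hz} → 3.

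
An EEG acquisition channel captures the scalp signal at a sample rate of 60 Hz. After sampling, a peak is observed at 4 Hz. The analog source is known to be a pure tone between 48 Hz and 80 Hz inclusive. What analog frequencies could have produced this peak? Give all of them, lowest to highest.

56 Hz, 64 Hz

Frequencies that alias to 4 Hz are k·fs ± 4 Hz for integer k ≥ 0.
k=0: 4 Hz.
k=1: 56 Hz, 64 Hz.
k=2: 116 Hz, 124 Hz.
Within [48 Hz, 80 Hz]: 56 Hz, 64 Hz.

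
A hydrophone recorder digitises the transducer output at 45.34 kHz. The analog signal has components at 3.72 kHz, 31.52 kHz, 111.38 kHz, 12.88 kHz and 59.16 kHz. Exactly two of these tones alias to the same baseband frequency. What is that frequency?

13.82 kHz

fs/2 = 22.67 kHz.
3.72 kHz ≤ fs/2 = 22.67 kHz, passes unchanged.
31.52 kHz > fs/2 = 22.67 kHz, folds to fs − 31.52 kHz = 13.82 kHz.
111.38 kHz mod fs = 20.7 kHz.
20.7 kHz ≤ fs/2 = 22.67 kHz, appears at 20.7 kHz.
12.88 kHz ≤ fs/2 = 22.67 kHz, passes unchanged.
59.16 kHz mod fs = 13.82 kHz.
13.82 kHz ≤ fs/2 = 22.67 kHz, appears at 13.82 kHz.
31.52 kHz and 59.16 kHz both map to 13.82 kHz.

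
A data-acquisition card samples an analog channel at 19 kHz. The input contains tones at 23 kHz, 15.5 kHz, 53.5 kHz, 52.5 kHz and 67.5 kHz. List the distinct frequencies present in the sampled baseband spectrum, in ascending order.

3.5 kHz, 4 kHz, 4.5 kHz, 8.5 kHz

fs/2 = 9.5 kHz.
23 kHz mod fs = 4 kHz.
4 kHz ≤ fs/2 = 9.5 kHz, appears at 4 kHz.
15.5 kHz > fs/2 = 9.5 kHz, folds to fs − 15.5 kHz = 3.5 kHz.
53.5 kHz mod fs = 15.5 kHz.
15.5 kHz > fs/2 = 9.5 kHz, folds to fs − 15.5 kHz = 3.5 kHz.
52.5 kHz mod fs = 14.5 kHz.
14.5 kHz > fs/2 = 9.5 kHz, folds to fs − 14.5 kHz = 4.5 kHz.
67.5 kHz mod fs = 10.5 kHz.
10.5 kHz > fs/2 = 9.5 kHz, folds to fs − 10.5 kHz = 8.5 kHz.
Distinct values: {3.5 kHz, 4 kHz, 4.5 kHz, 8.5 kHz}.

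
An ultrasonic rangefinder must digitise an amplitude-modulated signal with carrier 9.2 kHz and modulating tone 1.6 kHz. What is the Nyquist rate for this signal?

21.6 kHz

AM sidebands sit at fc ± fm = 7.6 kHz and 10.8 kHz.
Highest-frequency component: 10.8 kHz.
Nyquist rate = 2 × 10.8 kHz = 21.6 kHz.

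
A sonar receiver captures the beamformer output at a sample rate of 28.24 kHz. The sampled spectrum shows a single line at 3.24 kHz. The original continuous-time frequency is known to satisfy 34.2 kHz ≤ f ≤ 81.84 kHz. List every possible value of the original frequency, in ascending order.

53.24 kHz, 59.72 kHz, 81.48 kHz

Frequencies that alias to 3.24 kHz are k·fs ± 3.24 kHz for integer k ≥ 0.
k=0: 3.24 kHz.
k=1: 25 kHz, 31.48 kHz.
k=2: 53.24 kHz, 59.72 kHz.
k=3: 81.48 kHz, 87.96 kHz.
k=4: 109.72 kHz, 116.2 kHz.
Within [34.2 kHz, 81.84 kHz]: 53.24 kHz, 59.72 kHz, 81.48 kHz.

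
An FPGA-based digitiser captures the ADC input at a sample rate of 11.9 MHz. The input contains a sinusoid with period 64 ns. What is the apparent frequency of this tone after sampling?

T = 64 ns → f = 1/T = 15.625 MHz.
15.625 MHz mod fs = 3.725 MHz.
3.725 MHz ≤ fs/2 = 5.95 MHz, appears at 3.725 MHz.

3.725 MHz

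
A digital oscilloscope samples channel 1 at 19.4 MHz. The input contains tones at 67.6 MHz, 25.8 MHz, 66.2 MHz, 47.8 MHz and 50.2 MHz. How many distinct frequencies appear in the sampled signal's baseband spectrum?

4

fs/2 = 9.7 MHz.
67.6 MHz mod fs = 9.4 MHz.
9.4 MHz ≤ fs/2 = 9.7 MHz, appears at 9.4 MHz.
25.8 MHz mod fs = 6.4 MHz.
6.4 MHz ≤ fs/2 = 9.7 MHz, appears at 6.4 MHz.
66.2 MHz mod fs = 8 MHz.
8 MHz ≤ fs/2 = 9.7 MHz, appears at 8 MHz.
47.8 MHz mod fs = 9 MHz.
9 MHz ≤ fs/2 = 9.7 MHz, appears at 9 MHz.
50.2 MHz mod fs = 11.4 MHz.
11.4 MHz > fs/2 = 9.7 MHz, folds to fs − 11.4 MHz = 8 MHz.
Distinct values: {6.4 MHz, 8 MHz, 9 MHz, 9.4 MHz} → 4.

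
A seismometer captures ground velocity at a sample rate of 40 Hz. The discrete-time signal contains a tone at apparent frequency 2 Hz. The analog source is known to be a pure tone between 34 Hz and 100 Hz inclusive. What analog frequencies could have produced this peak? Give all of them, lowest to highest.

38 Hz, 42 Hz, 78 Hz, 82 Hz

Frequencies that alias to 2 Hz are k·fs ± 2 Hz for integer k ≥ 0.
k=0: 2 Hz.
k=1: 38 Hz, 42 Hz.
k=2: 78 Hz, 82 Hz.
k=3: 118 Hz, 122 Hz.
Within [34 Hz, 100 Hz]: 38 Hz, 42 Hz, 78 Hz, 82 Hz.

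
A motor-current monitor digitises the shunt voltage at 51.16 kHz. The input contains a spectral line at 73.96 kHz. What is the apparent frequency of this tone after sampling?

22.8 kHz

73.96 kHz mod fs = 22.8 kHz.
22.8 kHz ≤ fs/2 = 25.58 kHz, appears at 22.8 kHz.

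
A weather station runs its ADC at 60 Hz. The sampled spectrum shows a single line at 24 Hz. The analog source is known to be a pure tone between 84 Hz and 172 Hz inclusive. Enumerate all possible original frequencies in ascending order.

Frequencies that alias to 24 Hz are k·fs ± 24 Hz for integer k ≥ 0.
k=0: 24 Hz.
k=1: 36 Hz, 84 Hz.
k=2: 96 Hz, 144 Hz.
k=3: 156 Hz, 204 Hz.
k=4: 216 Hz, 264 Hz.
Within [84 Hz, 172 Hz]: 84 Hz, 96 Hz, 144 Hz, 156 Hz.

84 Hz, 96 Hz, 144 Hz, 156 Hz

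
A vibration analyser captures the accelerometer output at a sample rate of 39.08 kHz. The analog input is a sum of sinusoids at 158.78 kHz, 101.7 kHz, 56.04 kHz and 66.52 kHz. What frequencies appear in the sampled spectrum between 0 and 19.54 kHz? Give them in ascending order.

fs/2 = 19.54 kHz.
158.78 kHz mod fs = 2.46 kHz.
2.46 kHz ≤ fs/2 = 19.54 kHz, appears at 2.46 kHz.
101.7 kHz mod fs = 23.54 kHz.
23.54 kHz > fs/2 = 19.54 kHz, folds to fs − 23.54 kHz = 15.54 kHz.
56.04 kHz mod fs = 16.96 kHz.
16.96 kHz ≤ fs/2 = 19.54 kHz, appears at 16.96 kHz.
66.52 kHz mod fs = 27.44 kHz.
27.44 kHz > fs/2 = 19.54 kHz, folds to fs − 27.44 kHz = 11.64 kHz.
Distinct values: {2.46 kHz, 11.64 kHz, 15.54 kHz, 16.96 kHz}.

2.46 kHz, 11.64 kHz, 15.54 kHz, 16.96 kHz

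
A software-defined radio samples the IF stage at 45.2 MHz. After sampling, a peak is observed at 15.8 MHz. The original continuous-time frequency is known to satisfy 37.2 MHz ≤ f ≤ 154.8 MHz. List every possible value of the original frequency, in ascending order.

61 MHz, 74.6 MHz, 106.2 MHz, 119.8 MHz, 151.4 MHz

Frequencies that alias to 15.8 MHz are k·fs ± 15.8 MHz for integer k ≥ 0.
k=0: 15.8 MHz.
k=1: 29.4 MHz, 61 MHz.
k=2: 74.6 MHz, 106.2 MHz.
k=3: 119.8 MHz, 151.4 MHz.
k=4: 165 MHz, 196.6 MHz.
Within [37.2 MHz, 154.8 MHz]: 61 MHz, 74.6 MHz, 106.2 MHz, 119.8 MHz, 151.4 MHz.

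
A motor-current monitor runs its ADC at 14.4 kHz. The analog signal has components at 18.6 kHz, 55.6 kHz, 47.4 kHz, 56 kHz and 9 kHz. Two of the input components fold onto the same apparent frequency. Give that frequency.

fs/2 = 7.2 kHz.
18.6 kHz mod fs = 4.2 kHz.
4.2 kHz ≤ fs/2 = 7.2 kHz, appears at 4.2 kHz.
55.6 kHz mod fs = 12.4 kHz.
12.4 kHz > fs/2 = 7.2 kHz, folds to fs − 12.4 kHz = 2 kHz.
47.4 kHz mod fs = 4.2 kHz.
4.2 kHz ≤ fs/2 = 7.2 kHz, appears at 4.2 kHz.
56 kHz mod fs = 12.8 kHz.
12.8 kHz > fs/2 = 7.2 kHz, folds to fs − 12.8 kHz = 1.6 kHz.
9 kHz > fs/2 = 7.2 kHz, folds to fs − 9 kHz = 5.4 kHz.
18.6 kHz and 47.4 kHz both map to 4.2 kHz.

4.2 kHz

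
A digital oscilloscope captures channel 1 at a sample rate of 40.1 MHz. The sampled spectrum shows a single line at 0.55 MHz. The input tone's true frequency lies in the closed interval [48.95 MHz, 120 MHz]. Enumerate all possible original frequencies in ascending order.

79.65 MHz, 80.75 MHz, 119.75 MHz

Frequencies that alias to 0.55 MHz are k·fs ± 0.55 MHz for integer k ≥ 0.
k=0: 0.55 MHz.
k=1: 39.55 MHz, 40.65 MHz.
k=2: 79.65 MHz, 80.75 MHz.
k=3: 119.75 MHz, 120.85 MHz.
k=4: 159.85 MHz, 160.95 MHz.
Within [48.95 MHz, 120 MHz]: 79.65 MHz, 80.75 MHz, 119.75 MHz.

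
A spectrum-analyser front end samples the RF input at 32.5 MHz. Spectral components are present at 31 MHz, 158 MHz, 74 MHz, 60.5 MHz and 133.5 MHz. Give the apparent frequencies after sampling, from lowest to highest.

1.5 MHz, 3.5 MHz, 4.5 MHz, 9 MHz

fs/2 = 16.25 MHz.
31 MHz > fs/2 = 16.25 MHz, folds to fs − 31 MHz = 1.5 MHz.
158 MHz mod fs = 28 MHz.
28 MHz > fs/2 = 16.25 MHz, folds to fs − 28 MHz = 4.5 MHz.
74 MHz mod fs = 9 MHz.
9 MHz ≤ fs/2 = 16.25 MHz, appears at 9 MHz.
60.5 MHz mod fs = 28 MHz.
28 MHz > fs/2 = 16.25 MHz, folds to fs − 28 MHz = 4.5 MHz.
133.5 MHz mod fs = 3.5 MHz.
3.5 MHz ≤ fs/2 = 16.25 MHz, appears at 3.5 MHz.
Distinct values: {1.5 MHz, 3.5 MHz, 4.5 MHz, 9 MHz}.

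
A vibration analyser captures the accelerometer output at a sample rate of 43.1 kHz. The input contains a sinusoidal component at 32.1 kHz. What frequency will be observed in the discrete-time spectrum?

32.1 kHz > fs/2 = 21.55 kHz, folds to fs − 32.1 kHz = 11 kHz.

11 kHz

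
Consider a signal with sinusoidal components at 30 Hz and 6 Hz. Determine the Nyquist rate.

60 Hz

Highest-frequency component: 30 Hz.
Nyquist rate = 2 × 30 Hz = 60 Hz.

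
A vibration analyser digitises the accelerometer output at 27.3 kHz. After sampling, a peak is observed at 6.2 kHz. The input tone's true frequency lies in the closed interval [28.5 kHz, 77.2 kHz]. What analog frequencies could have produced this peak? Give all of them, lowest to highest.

Frequencies that alias to 6.2 kHz are k·fs ± 6.2 kHz for integer k ≥ 0.
k=0: 6.2 kHz.
k=1: 21.1 kHz, 33.5 kHz.
k=2: 48.4 kHz, 60.8 kHz.
k=3: 75.7 kHz, 88.1 kHz.
k=4: 103 kHz, 115.4 kHz.
Within [28.5 kHz, 77.2 kHz]: 33.5 kHz, 48.4 kHz, 60.8 kHz, 75.7 kHz.

33.5 kHz, 48.4 kHz, 60.8 kHz, 75.7 kHz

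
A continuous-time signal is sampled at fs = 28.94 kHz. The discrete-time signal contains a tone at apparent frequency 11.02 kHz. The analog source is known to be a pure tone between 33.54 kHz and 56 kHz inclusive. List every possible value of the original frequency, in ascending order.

Frequencies that alias to 11.02 kHz are k·fs ± 11.02 kHz for integer k ≥ 0.
k=0: 11.02 kHz.
k=1: 17.92 kHz, 39.96 kHz.
k=2: 46.86 kHz, 68.9 kHz.
k=3: 75.8 kHz, 97.84 kHz.
Within [33.54 kHz, 56 kHz]: 39.96 kHz, 46.86 kHz.

39.96 kHz, 46.86 kHz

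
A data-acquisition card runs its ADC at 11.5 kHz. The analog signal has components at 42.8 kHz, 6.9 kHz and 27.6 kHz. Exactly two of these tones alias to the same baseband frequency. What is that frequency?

4.6 kHz

fs/2 = 5.75 kHz.
42.8 kHz mod fs = 8.3 kHz.
8.3 kHz > fs/2 = 5.75 kHz, folds to fs − 8.3 kHz = 3.2 kHz.
6.9 kHz > fs/2 = 5.75 kHz, folds to fs − 6.9 kHz = 4.6 kHz.
27.6 kHz mod fs = 4.6 kHz.
4.6 kHz ≤ fs/2 = 5.75 kHz, appears at 4.6 kHz.
6.9 kHz and 27.6 kHz both map to 4.6 kHz.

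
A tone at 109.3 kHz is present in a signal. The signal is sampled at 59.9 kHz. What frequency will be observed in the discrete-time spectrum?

10.5 kHz

109.3 kHz mod fs = 49.4 kHz.
49.4 kHz > fs/2 = 29.95 kHz, folds to fs − 49.4 kHz = 10.5 kHz.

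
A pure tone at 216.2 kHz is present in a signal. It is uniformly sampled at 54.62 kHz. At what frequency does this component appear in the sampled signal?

216.2 kHz mod fs = 52.34 kHz.
52.34 kHz > fs/2 = 27.31 kHz, folds to fs − 52.34 kHz = 2.28 kHz.

2.28 kHz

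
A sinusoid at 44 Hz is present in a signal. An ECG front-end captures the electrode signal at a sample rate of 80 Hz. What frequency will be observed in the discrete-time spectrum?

44 Hz > fs/2 = 40 Hz, folds to fs − 44 Hz = 36 Hz.

36 Hz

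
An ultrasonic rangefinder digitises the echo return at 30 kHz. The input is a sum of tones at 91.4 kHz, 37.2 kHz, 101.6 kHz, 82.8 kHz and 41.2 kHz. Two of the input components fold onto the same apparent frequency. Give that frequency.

7.2 kHz

fs/2 = 15 kHz.
91.4 kHz mod fs = 1.4 kHz.
1.4 kHz ≤ fs/2 = 15 kHz, appears at 1.4 kHz.
37.2 kHz mod fs = 7.2 kHz.
7.2 kHz ≤ fs/2 = 15 kHz, appears at 7.2 kHz.
101.6 kHz mod fs = 11.6 kHz.
11.6 kHz ≤ fs/2 = 15 kHz, appears at 11.6 kHz.
82.8 kHz mod fs = 22.8 kHz.
22.8 kHz > fs/2 = 15 kHz, folds to fs − 22.8 kHz = 7.2 kHz.
41.2 kHz mod fs = 11.2 kHz.
11.2 kHz ≤ fs/2 = 15 kHz, appears at 11.2 kHz.
37.2 kHz and 82.8 kHz both map to 7.2 kHz.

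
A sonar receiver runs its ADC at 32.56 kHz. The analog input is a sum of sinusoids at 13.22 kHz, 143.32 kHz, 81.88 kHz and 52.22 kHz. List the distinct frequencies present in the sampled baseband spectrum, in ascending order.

12.9 kHz, 13.08 kHz, 13.22 kHz, 15.8 kHz

fs/2 = 16.28 kHz.
13.22 kHz ≤ fs/2 = 16.28 kHz, passes unchanged.
143.32 kHz mod fs = 13.08 kHz.
13.08 kHz ≤ fs/2 = 16.28 kHz, appears at 13.08 kHz.
81.88 kHz mod fs = 16.76 kHz.
16.76 kHz > fs/2 = 16.28 kHz, folds to fs − 16.76 kHz = 15.8 kHz.
52.22 kHz mod fs = 19.66 kHz.
19.66 kHz > fs/2 = 16.28 kHz, folds to fs − 19.66 kHz = 12.9 kHz.
Distinct values: {12.9 kHz, 13.08 kHz, 13.22 kHz, 15.8 kHz}.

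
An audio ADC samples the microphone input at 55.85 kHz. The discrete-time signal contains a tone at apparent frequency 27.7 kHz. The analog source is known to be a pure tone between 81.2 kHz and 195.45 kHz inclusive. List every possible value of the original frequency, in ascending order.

Frequencies that alias to 27.7 kHz are k·fs ± 27.7 kHz for integer k ≥ 0.
k=0: 27.7 kHz.
k=1: 28.15 kHz, 83.55 kHz.
k=2: 84 kHz, 139.4 kHz.
k=3: 139.85 kHz, 195.25 kHz.
k=4: 195.7 kHz, 251.1 kHz.
Within [81.2 kHz, 195.45 kHz]: 83.55 kHz, 84 kHz, 139.4 kHz, 139.85 kHz, 195.25 kHz.

83.55 kHz, 84 kHz, 139.4 kHz, 139.85 kHz, 195.25 kHz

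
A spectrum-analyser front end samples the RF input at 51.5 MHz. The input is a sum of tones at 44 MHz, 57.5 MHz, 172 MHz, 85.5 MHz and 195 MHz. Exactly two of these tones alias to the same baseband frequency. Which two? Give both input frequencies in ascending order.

85.5 MHz, 172 MHz

fs/2 = 25.75 MHz.
44 MHz > fs/2 = 25.75 MHz, folds to fs − 44 MHz = 7.5 MHz.
57.5 MHz mod fs = 6 MHz.
6 MHz ≤ fs/2 = 25.75 MHz, appears at 6 MHz.
172 MHz mod fs = 17.5 MHz.
17.5 MHz ≤ fs/2 = 25.75 MHz, appears at 17.5 MHz.
85.5 MHz mod fs = 34 MHz.
34 MHz > fs/2 = 25.75 MHz, folds to fs − 34 MHz = 17.5 MHz.
195 MHz mod fs = 40.5 MHz.
40.5 MHz > fs/2 = 25.75 MHz, folds to fs − 40.5 MHz = 11 MHz.
85.5 MHz and 172 MHz both map to 17.5 MHz.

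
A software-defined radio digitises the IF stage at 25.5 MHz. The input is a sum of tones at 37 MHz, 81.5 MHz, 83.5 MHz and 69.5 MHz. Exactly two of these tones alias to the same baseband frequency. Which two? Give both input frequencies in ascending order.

69.5 MHz, 83.5 MHz

fs/2 = 12.75 MHz.
37 MHz mod fs = 11.5 MHz.
11.5 MHz ≤ fs/2 = 12.75 MHz, appears at 11.5 MHz.
81.5 MHz mod fs = 5 MHz.
5 MHz ≤ fs/2 = 12.75 MHz, appears at 5 MHz.
83.5 MHz mod fs = 7 MHz.
7 MHz ≤ fs/2 = 12.75 MHz, appears at 7 MHz.
69.5 MHz mod fs = 18.5 MHz.
18.5 MHz > fs/2 = 12.75 MHz, folds to fs − 18.5 MHz = 7 MHz.
69.5 MHz and 83.5 MHz both map to 7 MHz.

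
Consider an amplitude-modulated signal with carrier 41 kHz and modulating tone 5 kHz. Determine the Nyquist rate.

92 kHz

AM sidebands sit at fc ± fm = 36 kHz and 46 kHz.
Highest-frequency component: 46 kHz.
Nyquist rate = 2 × 46 kHz = 92 kHz.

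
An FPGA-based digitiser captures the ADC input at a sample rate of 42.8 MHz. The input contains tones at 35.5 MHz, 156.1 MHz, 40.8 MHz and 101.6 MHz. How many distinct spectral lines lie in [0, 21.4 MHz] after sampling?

fs/2 = 21.4 MHz.
35.5 MHz > fs/2 = 21.4 MHz, folds to fs − 35.5 MHz = 7.3 MHz.
156.1 MHz mod fs = 27.7 MHz.
27.7 MHz > fs/2 = 21.4 MHz, folds to fs − 27.7 MHz = 15.1 MHz.
40.8 MHz > fs/2 = 21.4 MHz, folds to fs − 40.8 MHz = 2 MHz.
101.6 MHz mod fs = 16 MHz.
16 MHz ≤ fs/2 = 21.4 MHz, appears at 16 MHz.
Distinct values: {2 MHz, 7.3 MHz, 15.1 MHz, 16 MHz} → 4.

4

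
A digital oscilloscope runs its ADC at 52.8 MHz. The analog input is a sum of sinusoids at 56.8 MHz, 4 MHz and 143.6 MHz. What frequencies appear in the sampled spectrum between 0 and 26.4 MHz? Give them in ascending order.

fs/2 = 26.4 MHz.
56.8 MHz mod fs = 4 MHz.
4 MHz ≤ fs/2 = 26.4 MHz, appears at 4 MHz.
4 MHz ≤ fs/2 = 26.4 MHz, passes unchanged.
143.6 MHz mod fs = 38 MHz.
38 MHz > fs/2 = 26.4 MHz, folds to fs − 38 MHz = 14.8 MHz.
Distinct values: {4 MHz, 14.8 MHz}.

4 MHz, 14.8 MHz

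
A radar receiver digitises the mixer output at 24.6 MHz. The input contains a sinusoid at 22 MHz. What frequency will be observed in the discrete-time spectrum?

22 MHz > fs/2 = 12.3 MHz, folds to fs − 22 MHz = 2.6 MHz.

2.6 MHz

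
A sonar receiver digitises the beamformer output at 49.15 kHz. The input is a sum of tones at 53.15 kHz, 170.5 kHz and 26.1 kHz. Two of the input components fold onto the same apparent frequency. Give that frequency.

23.05 kHz

fs/2 = 24.575 kHz.
53.15 kHz mod fs = 4 kHz.
4 kHz ≤ fs/2 = 24.575 kHz, appears at 4 kHz.
170.5 kHz mod fs = 23.05 kHz.
23.05 kHz ≤ fs/2 = 24.575 kHz, appears at 23.05 kHz.
26.1 kHz > fs/2 = 24.575 kHz, folds to fs − 26.1 kHz = 23.05 kHz.
26.1 kHz and 170.5 kHz both map to 23.05 kHz.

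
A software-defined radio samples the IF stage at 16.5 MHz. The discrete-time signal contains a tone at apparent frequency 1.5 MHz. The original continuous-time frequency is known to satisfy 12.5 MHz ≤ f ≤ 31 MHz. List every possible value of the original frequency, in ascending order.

15 MHz, 18 MHz

Frequencies that alias to 1.5 MHz are k·fs ± 1.5 MHz for integer k ≥ 0.
k=0: 1.5 MHz.
k=1: 15 MHz, 18 MHz.
k=2: 31.5 MHz, 34.5 MHz.
Within [12.5 MHz, 31 MHz]: 15 MHz, 18 MHz.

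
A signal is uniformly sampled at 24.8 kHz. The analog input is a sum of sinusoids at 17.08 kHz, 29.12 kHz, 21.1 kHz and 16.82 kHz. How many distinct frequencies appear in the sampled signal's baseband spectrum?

fs/2 = 12.4 kHz.
17.08 kHz > fs/2 = 12.4 kHz, folds to fs − 17.08 kHz = 7.72 kHz.
29.12 kHz mod fs = 4.32 kHz.
4.32 kHz ≤ fs/2 = 12.4 kHz, appears at 4.32 kHz.
21.1 kHz > fs/2 = 12.4 kHz, folds to fs − 21.1 kHz = 3.7 kHz.
16.82 kHz > fs/2 = 12.4 kHz, folds to fs − 16.82 kHz = 7.98 kHz.
Distinct values: {3.7 kHz, 4.32 kHz, 7.72 kHz, 7.98 kHz} → 4.

4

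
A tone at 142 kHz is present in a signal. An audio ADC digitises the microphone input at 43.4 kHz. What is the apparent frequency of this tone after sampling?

142 kHz mod fs = 11.8 kHz.
11.8 kHz ≤ fs/2 = 21.7 kHz, appears at 11.8 kHz.

11.8 kHz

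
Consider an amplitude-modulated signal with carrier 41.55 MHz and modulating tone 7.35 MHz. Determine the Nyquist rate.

97.8 MHz

AM sidebands sit at fc ± fm = 34.2 MHz and 48.9 MHz.
Highest-frequency component: 48.9 MHz.
Nyquist rate = 2 × 48.9 MHz = 97.8 MHz.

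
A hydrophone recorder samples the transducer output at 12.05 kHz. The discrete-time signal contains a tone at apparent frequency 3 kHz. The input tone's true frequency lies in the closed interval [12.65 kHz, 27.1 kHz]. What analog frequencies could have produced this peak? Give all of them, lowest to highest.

Frequencies that alias to 3 kHz are k·fs ± 3 kHz for integer k ≥ 0.
k=0: 3 kHz.
k=1: 9.05 kHz, 15.05 kHz.
k=2: 21.1 kHz, 27.1 kHz.
k=3: 33.15 kHz, 39.15 kHz.
Within [12.65 kHz, 27.1 kHz]: 15.05 kHz, 21.1 kHz, 27.1 kHz.

15.05 kHz, 21.1 kHz, 27.1 kHz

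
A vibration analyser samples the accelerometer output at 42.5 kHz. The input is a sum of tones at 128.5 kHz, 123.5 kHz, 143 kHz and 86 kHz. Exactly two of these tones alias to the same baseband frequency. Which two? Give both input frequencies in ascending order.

fs/2 = 21.25 kHz.
128.5 kHz mod fs = 1 kHz.
1 kHz ≤ fs/2 = 21.25 kHz, appears at 1 kHz.
123.5 kHz mod fs = 38.5 kHz.
38.5 kHz > fs/2 = 21.25 kHz, folds to fs − 38.5 kHz = 4 kHz.
143 kHz mod fs = 15.5 kHz.
15.5 kHz ≤ fs/2 = 21.25 kHz, appears at 15.5 kHz.
86 kHz mod fs = 1 kHz.
1 kHz ≤ fs/2 = 21.25 kHz, appears at 1 kHz.
86 kHz and 128.5 kHz both map to 1 kHz.

86 kHz, 128.5 kHz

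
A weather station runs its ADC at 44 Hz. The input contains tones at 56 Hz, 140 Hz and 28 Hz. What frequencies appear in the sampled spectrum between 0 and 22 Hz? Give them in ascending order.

8 Hz, 12 Hz, 16 Hz

fs/2 = 22 Hz.
56 Hz mod fs = 12 Hz.
12 Hz ≤ fs/2 = 22 Hz, appears at 12 Hz.
140 Hz mod fs = 8 Hz.
8 Hz ≤ fs/2 = 22 Hz, appears at 8 Hz.
28 Hz > fs/2 = 22 Hz, folds to fs − 28 Hz = 16 Hz.
Distinct values: {8 Hz, 12 Hz, 16 Hz}.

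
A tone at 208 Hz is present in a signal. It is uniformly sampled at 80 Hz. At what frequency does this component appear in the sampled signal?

208 Hz mod fs = 48 Hz.
48 Hz > fs/2 = 40 Hz, folds to fs − 48 Hz = 32 Hz.

32 Hz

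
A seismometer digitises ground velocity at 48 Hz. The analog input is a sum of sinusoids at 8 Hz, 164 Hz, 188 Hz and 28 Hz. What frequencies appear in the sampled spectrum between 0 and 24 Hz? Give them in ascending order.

4 Hz, 8 Hz, 20 Hz

fs/2 = 24 Hz.
8 Hz ≤ fs/2 = 24 Hz, passes unchanged.
164 Hz mod fs = 20 Hz.
20 Hz ≤ fs/2 = 24 Hz, appears at 20 Hz.
188 Hz mod fs = 44 Hz.
44 Hz > fs/2 = 24 Hz, folds to fs − 44 Hz = 4 Hz.
28 Hz > fs/2 = 24 Hz, folds to fs − 28 Hz = 20 Hz.
Distinct values: {4 Hz, 8 Hz, 20 Hz}.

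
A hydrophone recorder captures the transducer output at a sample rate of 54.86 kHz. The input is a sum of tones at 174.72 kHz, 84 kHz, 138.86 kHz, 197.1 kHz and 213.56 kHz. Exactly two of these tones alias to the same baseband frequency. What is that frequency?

25.72 kHz

fs/2 = 27.43 kHz.
174.72 kHz mod fs = 10.14 kHz.
10.14 kHz ≤ fs/2 = 27.43 kHz, appears at 10.14 kHz.
84 kHz mod fs = 29.14 kHz.
29.14 kHz > fs/2 = 27.43 kHz, folds to fs − 29.14 kHz = 25.72 kHz.
138.86 kHz mod fs = 29.14 kHz.
29.14 kHz > fs/2 = 27.43 kHz, folds to fs − 29.14 kHz = 25.72 kHz.
197.1 kHz mod fs = 32.52 kHz.
32.52 kHz > fs/2 = 27.43 kHz, folds to fs − 32.52 kHz = 22.34 kHz.
213.56 kHz mod fs = 48.98 kHz.
48.98 kHz > fs/2 = 27.43 kHz, folds to fs − 48.98 kHz = 5.88 kHz.
84 kHz and 138.86 kHz both map to 25.72 kHz.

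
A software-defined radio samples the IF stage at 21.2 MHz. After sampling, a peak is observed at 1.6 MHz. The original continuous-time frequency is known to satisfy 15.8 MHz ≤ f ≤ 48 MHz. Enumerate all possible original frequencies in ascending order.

Frequencies that alias to 1.6 MHz are k·fs ± 1.6 MHz for integer k ≥ 0.
k=0: 1.6 MHz.
k=1: 19.6 MHz, 22.8 MHz.
k=2: 40.8 MHz, 44 MHz.
k=3: 62 MHz, 65.2 MHz.
Within [15.8 MHz, 48 MHz]: 19.6 MHz, 22.8 MHz, 40.8 MHz, 44 MHz.

19.6 MHz, 22.8 MHz, 40.8 MHz, 44 MHz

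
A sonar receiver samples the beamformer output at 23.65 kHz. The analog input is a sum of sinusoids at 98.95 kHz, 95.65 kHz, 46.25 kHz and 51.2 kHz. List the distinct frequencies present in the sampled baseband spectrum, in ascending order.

1.05 kHz, 3.9 kHz, 4.35 kHz

fs/2 = 11.825 kHz.
98.95 kHz mod fs = 4.35 kHz.
4.35 kHz ≤ fs/2 = 11.825 kHz, appears at 4.35 kHz.
95.65 kHz mod fs = 1.05 kHz.
1.05 kHz ≤ fs/2 = 11.825 kHz, appears at 1.05 kHz.
46.25 kHz mod fs = 22.6 kHz.
22.6 kHz > fs/2 = 11.825 kHz, folds to fs − 22.6 kHz = 1.05 kHz.
51.2 kHz mod fs = 3.9 kHz.
3.9 kHz ≤ fs/2 = 11.825 kHz, appears at 3.9 kHz.
Distinct values: {1.05 kHz, 3.9 kHz, 4.35 kHz}.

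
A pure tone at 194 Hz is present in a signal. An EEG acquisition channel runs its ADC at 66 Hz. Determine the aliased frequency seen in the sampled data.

194 Hz mod fs = 62 Hz.
62 Hz > fs/2 = 33 Hz, folds to fs − 62 Hz = 4 Hz.

4 Hz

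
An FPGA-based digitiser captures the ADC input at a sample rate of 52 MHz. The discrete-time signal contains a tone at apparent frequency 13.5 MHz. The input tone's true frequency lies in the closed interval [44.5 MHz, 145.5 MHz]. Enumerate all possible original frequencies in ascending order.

65.5 MHz, 90.5 MHz, 117.5 MHz, 142.5 MHz

Frequencies that alias to 13.5 MHz are k·fs ± 13.5 MHz for integer k ≥ 0.
k=0: 13.5 MHz.
k=1: 38.5 MHz, 65.5 MHz.
k=2: 90.5 MHz, 117.5 MHz.
k=3: 142.5 MHz, 169.5 MHz.
k=4: 194.5 MHz, 221.5 MHz.
Within [44.5 MHz, 145.5 MHz]: 65.5 MHz, 90.5 MHz, 117.5 MHz, 142.5 MHz.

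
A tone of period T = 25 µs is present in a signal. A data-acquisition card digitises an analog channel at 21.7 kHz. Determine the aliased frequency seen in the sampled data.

T = 25 µs → f = 1/T = 40 kHz.
40 kHz mod fs = 18.3 kHz.
18.3 kHz > fs/2 = 10.85 kHz, folds to fs − 18.3 kHz = 3.4 kHz.

3.4 kHz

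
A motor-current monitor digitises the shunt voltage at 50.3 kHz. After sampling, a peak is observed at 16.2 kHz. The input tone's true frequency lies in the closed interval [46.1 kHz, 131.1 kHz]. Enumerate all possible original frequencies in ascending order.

Frequencies that alias to 16.2 kHz are k·fs ± 16.2 kHz for integer k ≥ 0.
k=0: 16.2 kHz.
k=1: 34.1 kHz, 66.5 kHz.
k=2: 84.4 kHz, 116.8 kHz.
k=3: 134.7 kHz, 167.1 kHz.
Within [46.1 kHz, 131.1 kHz]: 66.5 kHz, 84.4 kHz, 116.8 kHz.

66.5 kHz, 84.4 kHz, 116.8 kHz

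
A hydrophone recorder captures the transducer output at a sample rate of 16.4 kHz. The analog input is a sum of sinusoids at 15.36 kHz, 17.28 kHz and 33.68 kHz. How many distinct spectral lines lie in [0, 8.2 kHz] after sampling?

2

fs/2 = 8.2 kHz.
15.36 kHz > fs/2 = 8.2 kHz, folds to fs − 15.36 kHz = 1.04 kHz.
17.28 kHz mod fs = 0.88 kHz.
0.88 kHz ≤ fs/2 = 8.2 kHz, appears at 0.88 kHz.
33.68 kHz mod fs = 0.88 kHz.
0.88 kHz ≤ fs/2 = 8.2 kHz, appears at 0.88 kHz.
Distinct values: {0.88 kHz, 1.04 kHz} → 2.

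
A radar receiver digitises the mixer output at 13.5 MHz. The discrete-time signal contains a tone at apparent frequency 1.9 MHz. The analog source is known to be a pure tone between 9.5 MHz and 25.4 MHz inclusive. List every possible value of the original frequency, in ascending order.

Frequencies that alias to 1.9 MHz are k·fs ± 1.9 MHz for integer k ≥ 0.
k=0: 1.9 MHz.
k=1: 11.6 MHz, 15.4 MHz.
k=2: 25.1 MHz, 28.9 MHz.
k=3: 38.6 MHz, 42.4 MHz.
Within [9.5 MHz, 25.4 MHz]: 11.6 MHz, 15.4 MHz, 25.1 MHz.

11.6 MHz, 15.4 MHz, 25.1 MHz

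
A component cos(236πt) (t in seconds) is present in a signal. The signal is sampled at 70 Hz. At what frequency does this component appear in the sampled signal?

ω = 236π rad/s → f = ω/(2π) = 118 Hz.
118 Hz mod fs = 48 Hz.
48 Hz > fs/2 = 35 Hz, folds to fs − 48 Hz = 22 Hz.

22 Hz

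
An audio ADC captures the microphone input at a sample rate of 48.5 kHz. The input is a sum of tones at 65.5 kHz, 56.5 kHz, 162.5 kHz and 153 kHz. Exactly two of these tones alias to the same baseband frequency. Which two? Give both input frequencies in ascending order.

65.5 kHz, 162.5 kHz

fs/2 = 24.25 kHz.
65.5 kHz mod fs = 17 kHz.
17 kHz ≤ fs/2 = 24.25 kHz, appears at 17 kHz.
56.5 kHz mod fs = 8 kHz.
8 kHz ≤ fs/2 = 24.25 kHz, appears at 8 kHz.
162.5 kHz mod fs = 17 kHz.
17 kHz ≤ fs/2 = 24.25 kHz, appears at 17 kHz.
153 kHz mod fs = 7.5 kHz.
7.5 kHz ≤ fs/2 = 24.25 kHz, appears at 7.5 kHz.
65.5 kHz and 162.5 kHz both map to 17 kHz.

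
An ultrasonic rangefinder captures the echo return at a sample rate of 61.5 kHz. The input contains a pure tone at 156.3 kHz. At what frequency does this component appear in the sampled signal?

28.2 kHz

156.3 kHz mod fs = 33.3 kHz.
33.3 kHz > fs/2 = 30.75 kHz, folds to fs − 33.3 kHz = 28.2 kHz.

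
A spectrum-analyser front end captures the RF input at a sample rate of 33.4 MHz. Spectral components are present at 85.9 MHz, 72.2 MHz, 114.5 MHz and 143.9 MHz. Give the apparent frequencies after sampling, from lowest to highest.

fs/2 = 16.7 MHz.
85.9 MHz mod fs = 19.1 MHz.
19.1 MHz > fs/2 = 16.7 MHz, folds to fs − 19.1 MHz = 14.3 MHz.
72.2 MHz mod fs = 5.4 MHz.
5.4 MHz ≤ fs/2 = 16.7 MHz, appears at 5.4 MHz.
114.5 MHz mod fs = 14.3 MHz.
14.3 MHz ≤ fs/2 = 16.7 MHz, appears at 14.3 MHz.
143.9 MHz mod fs = 10.3 MHz.
10.3 MHz ≤ fs/2 = 16.7 MHz, appears at 10.3 MHz.
Distinct values: {5.4 MHz, 10.3 MHz, 14.3 MHz}.

5.4 MHz, 10.3 MHz, 14.3 MHz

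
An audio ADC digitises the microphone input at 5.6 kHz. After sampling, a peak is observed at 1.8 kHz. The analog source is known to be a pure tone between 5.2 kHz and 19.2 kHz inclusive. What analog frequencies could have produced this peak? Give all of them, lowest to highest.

Frequencies that alias to 1.8 kHz are k·fs ± 1.8 kHz for integer k ≥ 0.
k=0: 1.8 kHz.
k=1: 3.8 kHz, 7.4 kHz.
k=2: 9.4 kHz, 13 kHz.
k=3: 15 kHz, 18.6 kHz.
k=4: 20.6 kHz, 24.2 kHz.
Within [5.2 kHz, 19.2 kHz]: 7.4 kHz, 9.4 kHz, 13 kHz, 15 kHz, 18.6 kHz.

7.4 kHz, 9.4 kHz, 13 kHz, 15 kHz, 18.6 kHz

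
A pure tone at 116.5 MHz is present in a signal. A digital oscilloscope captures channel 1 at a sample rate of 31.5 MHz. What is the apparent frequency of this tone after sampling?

116.5 MHz mod fs = 22 MHz.
22 MHz > fs/2 = 15.75 MHz, folds to fs − 22 MHz = 9.5 MHz.

9.5 MHz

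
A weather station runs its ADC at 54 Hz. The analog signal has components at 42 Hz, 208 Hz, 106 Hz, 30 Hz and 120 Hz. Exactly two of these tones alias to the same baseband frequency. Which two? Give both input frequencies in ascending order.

fs/2 = 27 Hz.
42 Hz > fs/2 = 27 Hz, folds to fs − 42 Hz = 12 Hz.
208 Hz mod fs = 46 Hz.
46 Hz > fs/2 = 27 Hz, folds to fs − 46 Hz = 8 Hz.
106 Hz mod fs = 52 Hz.
52 Hz > fs/2 = 27 Hz, folds to fs − 52 Hz = 2 Hz.
30 Hz > fs/2 = 27 Hz, folds to fs − 30 Hz = 24 Hz.
120 Hz mod fs = 12 Hz.
12 Hz ≤ fs/2 = 27 Hz, appears at 12 Hz.
42 Hz and 120 Hz both map to 12 Hz.

42 Hz, 120 Hz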